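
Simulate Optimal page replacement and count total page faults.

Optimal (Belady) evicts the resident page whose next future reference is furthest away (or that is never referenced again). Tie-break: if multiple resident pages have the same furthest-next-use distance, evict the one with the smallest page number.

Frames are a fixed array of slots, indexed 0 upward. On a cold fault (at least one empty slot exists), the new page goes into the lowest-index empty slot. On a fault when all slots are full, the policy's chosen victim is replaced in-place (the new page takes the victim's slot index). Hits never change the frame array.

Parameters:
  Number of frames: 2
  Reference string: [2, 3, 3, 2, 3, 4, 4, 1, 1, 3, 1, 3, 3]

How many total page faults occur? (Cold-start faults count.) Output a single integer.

Step 0: ref 2 → FAULT, frames=[2,-]
Step 1: ref 3 → FAULT, frames=[2,3]
Step 2: ref 3 → HIT, frames=[2,3]
Step 3: ref 2 → HIT, frames=[2,3]
Step 4: ref 3 → HIT, frames=[2,3]
Step 5: ref 4 → FAULT (evict 2), frames=[4,3]
Step 6: ref 4 → HIT, frames=[4,3]
Step 7: ref 1 → FAULT (evict 4), frames=[1,3]
Step 8: ref 1 → HIT, frames=[1,3]
Step 9: ref 3 → HIT, frames=[1,3]
Step 10: ref 1 → HIT, frames=[1,3]
Step 11: ref 3 → HIT, frames=[1,3]
Step 12: ref 3 → HIT, frames=[1,3]
Total faults: 4

Answer: 4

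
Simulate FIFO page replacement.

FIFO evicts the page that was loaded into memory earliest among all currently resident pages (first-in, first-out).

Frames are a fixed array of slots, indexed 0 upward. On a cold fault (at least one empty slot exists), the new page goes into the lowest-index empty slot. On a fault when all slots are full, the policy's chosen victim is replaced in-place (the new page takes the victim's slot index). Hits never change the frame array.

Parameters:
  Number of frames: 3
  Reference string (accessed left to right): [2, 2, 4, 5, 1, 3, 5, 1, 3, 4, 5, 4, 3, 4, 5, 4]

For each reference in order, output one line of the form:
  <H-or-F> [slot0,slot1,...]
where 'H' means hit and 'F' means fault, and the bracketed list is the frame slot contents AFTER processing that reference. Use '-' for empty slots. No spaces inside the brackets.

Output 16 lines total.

F [2,-,-]
H [2,-,-]
F [2,4,-]
F [2,4,5]
F [1,4,5]
F [1,3,5]
H [1,3,5]
H [1,3,5]
H [1,3,5]
F [1,3,4]
F [5,3,4]
H [5,3,4]
H [5,3,4]
H [5,3,4]
H [5,3,4]
H [5,3,4]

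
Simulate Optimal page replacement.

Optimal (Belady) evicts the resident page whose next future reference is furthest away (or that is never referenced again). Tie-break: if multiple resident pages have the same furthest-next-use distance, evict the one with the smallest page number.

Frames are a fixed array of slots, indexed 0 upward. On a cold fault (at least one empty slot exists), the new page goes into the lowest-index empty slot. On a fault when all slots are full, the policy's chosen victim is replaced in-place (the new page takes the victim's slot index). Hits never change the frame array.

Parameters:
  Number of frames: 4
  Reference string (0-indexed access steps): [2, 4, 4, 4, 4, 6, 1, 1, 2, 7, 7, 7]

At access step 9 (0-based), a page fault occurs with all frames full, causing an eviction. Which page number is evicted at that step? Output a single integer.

Step 0: ref 2 -> FAULT, frames=[2,-,-,-]
Step 1: ref 4 -> FAULT, frames=[2,4,-,-]
Step 2: ref 4 -> HIT, frames=[2,4,-,-]
Step 3: ref 4 -> HIT, frames=[2,4,-,-]
Step 4: ref 4 -> HIT, frames=[2,4,-,-]
Step 5: ref 6 -> FAULT, frames=[2,4,6,-]
Step 6: ref 1 -> FAULT, frames=[2,4,6,1]
Step 7: ref 1 -> HIT, frames=[2,4,6,1]
Step 8: ref 2 -> HIT, frames=[2,4,6,1]
Step 9: ref 7 -> FAULT, evict 1, frames=[2,4,6,7]
At step 9: evicted page 1

Answer: 1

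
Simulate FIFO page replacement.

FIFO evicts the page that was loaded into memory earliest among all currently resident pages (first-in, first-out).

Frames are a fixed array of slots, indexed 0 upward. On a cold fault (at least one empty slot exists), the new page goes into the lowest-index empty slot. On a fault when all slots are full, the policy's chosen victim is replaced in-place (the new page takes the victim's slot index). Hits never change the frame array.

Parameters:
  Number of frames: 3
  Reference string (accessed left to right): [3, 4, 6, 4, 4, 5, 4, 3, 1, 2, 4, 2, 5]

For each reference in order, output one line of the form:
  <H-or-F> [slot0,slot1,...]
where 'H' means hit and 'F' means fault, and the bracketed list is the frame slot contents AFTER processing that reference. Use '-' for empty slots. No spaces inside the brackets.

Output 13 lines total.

F [3,-,-]
F [3,4,-]
F [3,4,6]
H [3,4,6]
H [3,4,6]
F [5,4,6]
H [5,4,6]
F [5,3,6]
F [5,3,1]
F [2,3,1]
F [2,4,1]
H [2,4,1]
F [2,4,5]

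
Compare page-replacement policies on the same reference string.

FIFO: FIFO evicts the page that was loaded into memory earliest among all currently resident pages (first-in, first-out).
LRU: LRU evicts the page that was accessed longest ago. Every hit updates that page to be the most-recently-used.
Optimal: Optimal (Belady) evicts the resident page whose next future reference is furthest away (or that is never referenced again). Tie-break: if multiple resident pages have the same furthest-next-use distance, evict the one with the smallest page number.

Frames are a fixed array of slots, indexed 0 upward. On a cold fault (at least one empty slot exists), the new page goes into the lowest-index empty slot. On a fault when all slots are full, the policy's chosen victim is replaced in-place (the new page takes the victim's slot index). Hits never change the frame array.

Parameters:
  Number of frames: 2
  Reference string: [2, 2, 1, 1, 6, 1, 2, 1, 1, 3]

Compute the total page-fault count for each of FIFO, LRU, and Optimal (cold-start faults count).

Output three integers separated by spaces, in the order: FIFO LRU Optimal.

--- FIFO ---
  step 0: ref 2 -> FAULT, frames=[2,-] (faults so far: 1)
  step 1: ref 2 -> HIT, frames=[2,-] (faults so far: 1)
  step 2: ref 1 -> FAULT, frames=[2,1] (faults so far: 2)
  step 3: ref 1 -> HIT, frames=[2,1] (faults so far: 2)
  step 4: ref 6 -> FAULT, evict 2, frames=[6,1] (faults so far: 3)
  step 5: ref 1 -> HIT, frames=[6,1] (faults so far: 3)
  step 6: ref 2 -> FAULT, evict 1, frames=[6,2] (faults so far: 4)
  step 7: ref 1 -> FAULT, evict 6, frames=[1,2] (faults so far: 5)
  step 8: ref 1 -> HIT, frames=[1,2] (faults so far: 5)
  step 9: ref 3 -> FAULT, evict 2, frames=[1,3] (faults so far: 6)
  FIFO total faults: 6
--- LRU ---
  step 0: ref 2 -> FAULT, frames=[2,-] (faults so far: 1)
  step 1: ref 2 -> HIT, frames=[2,-] (faults so far: 1)
  step 2: ref 1 -> FAULT, frames=[2,1] (faults so far: 2)
  step 3: ref 1 -> HIT, frames=[2,1] (faults so far: 2)
  step 4: ref 6 -> FAULT, evict 2, frames=[6,1] (faults so far: 3)
  step 5: ref 1 -> HIT, frames=[6,1] (faults so far: 3)
  step 6: ref 2 -> FAULT, evict 6, frames=[2,1] (faults so far: 4)
  step 7: ref 1 -> HIT, frames=[2,1] (faults so far: 4)
  step 8: ref 1 -> HIT, frames=[2,1] (faults so far: 4)
  step 9: ref 3 -> FAULT, evict 2, frames=[3,1] (faults so far: 5)
  LRU total faults: 5
--- Optimal ---
  step 0: ref 2 -> FAULT, frames=[2,-] (faults so far: 1)
  step 1: ref 2 -> HIT, frames=[2,-] (faults so far: 1)
  step 2: ref 1 -> FAULT, frames=[2,1] (faults so far: 2)
  step 3: ref 1 -> HIT, frames=[2,1] (faults so far: 2)
  step 4: ref 6 -> FAULT, evict 2, frames=[6,1] (faults so far: 3)
  step 5: ref 1 -> HIT, frames=[6,1] (faults so far: 3)
  step 6: ref 2 -> FAULT, evict 6, frames=[2,1] (faults so far: 4)
  step 7: ref 1 -> HIT, frames=[2,1] (faults so far: 4)
  step 8: ref 1 -> HIT, frames=[2,1] (faults so far: 4)
  step 9: ref 3 -> FAULT, evict 1, frames=[2,3] (faults so far: 5)
  Optimal total faults: 5

Answer: 6 5 5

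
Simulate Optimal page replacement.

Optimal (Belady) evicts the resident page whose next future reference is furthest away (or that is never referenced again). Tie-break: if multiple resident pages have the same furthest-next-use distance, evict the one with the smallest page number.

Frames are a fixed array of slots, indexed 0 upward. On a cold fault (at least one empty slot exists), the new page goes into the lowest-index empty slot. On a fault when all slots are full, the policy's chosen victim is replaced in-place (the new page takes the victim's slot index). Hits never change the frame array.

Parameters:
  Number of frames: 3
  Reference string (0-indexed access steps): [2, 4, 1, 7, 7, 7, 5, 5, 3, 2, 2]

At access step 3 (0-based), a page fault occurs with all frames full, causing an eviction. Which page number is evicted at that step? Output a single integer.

Answer: 1

Derivation:
Step 0: ref 2 -> FAULT, frames=[2,-,-]
Step 1: ref 4 -> FAULT, frames=[2,4,-]
Step 2: ref 1 -> FAULT, frames=[2,4,1]
Step 3: ref 7 -> FAULT, evict 1, frames=[2,4,7]
At step 3: evicted page 1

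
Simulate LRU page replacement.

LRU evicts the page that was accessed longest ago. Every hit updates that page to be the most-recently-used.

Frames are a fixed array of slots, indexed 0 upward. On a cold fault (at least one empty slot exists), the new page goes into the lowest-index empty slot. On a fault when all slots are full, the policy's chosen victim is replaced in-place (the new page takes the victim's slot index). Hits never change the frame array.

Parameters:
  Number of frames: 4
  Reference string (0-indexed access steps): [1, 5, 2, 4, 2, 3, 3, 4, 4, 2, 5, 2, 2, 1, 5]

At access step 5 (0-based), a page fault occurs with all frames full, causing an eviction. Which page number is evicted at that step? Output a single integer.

Step 0: ref 1 -> FAULT, frames=[1,-,-,-]
Step 1: ref 5 -> FAULT, frames=[1,5,-,-]
Step 2: ref 2 -> FAULT, frames=[1,5,2,-]
Step 3: ref 4 -> FAULT, frames=[1,5,2,4]
Step 4: ref 2 -> HIT, frames=[1,5,2,4]
Step 5: ref 3 -> FAULT, evict 1, frames=[3,5,2,4]
At step 5: evicted page 1

Answer: 1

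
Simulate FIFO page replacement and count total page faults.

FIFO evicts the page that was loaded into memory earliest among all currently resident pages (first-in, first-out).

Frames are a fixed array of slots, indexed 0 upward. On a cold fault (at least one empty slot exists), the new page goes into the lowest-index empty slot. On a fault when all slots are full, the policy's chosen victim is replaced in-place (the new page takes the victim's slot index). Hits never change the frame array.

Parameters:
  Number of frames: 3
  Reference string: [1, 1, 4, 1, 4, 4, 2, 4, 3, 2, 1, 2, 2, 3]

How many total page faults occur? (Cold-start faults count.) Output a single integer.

Answer: 5

Derivation:
Step 0: ref 1 → FAULT, frames=[1,-,-]
Step 1: ref 1 → HIT, frames=[1,-,-]
Step 2: ref 4 → FAULT, frames=[1,4,-]
Step 3: ref 1 → HIT, frames=[1,4,-]
Step 4: ref 4 → HIT, frames=[1,4,-]
Step 5: ref 4 → HIT, frames=[1,4,-]
Step 6: ref 2 → FAULT, frames=[1,4,2]
Step 7: ref 4 → HIT, frames=[1,4,2]
Step 8: ref 3 → FAULT (evict 1), frames=[3,4,2]
Step 9: ref 2 → HIT, frames=[3,4,2]
Step 10: ref 1 → FAULT (evict 4), frames=[3,1,2]
Step 11: ref 2 → HIT, frames=[3,1,2]
Step 12: ref 2 → HIT, frames=[3,1,2]
Step 13: ref 3 → HIT, frames=[3,1,2]
Total faults: 5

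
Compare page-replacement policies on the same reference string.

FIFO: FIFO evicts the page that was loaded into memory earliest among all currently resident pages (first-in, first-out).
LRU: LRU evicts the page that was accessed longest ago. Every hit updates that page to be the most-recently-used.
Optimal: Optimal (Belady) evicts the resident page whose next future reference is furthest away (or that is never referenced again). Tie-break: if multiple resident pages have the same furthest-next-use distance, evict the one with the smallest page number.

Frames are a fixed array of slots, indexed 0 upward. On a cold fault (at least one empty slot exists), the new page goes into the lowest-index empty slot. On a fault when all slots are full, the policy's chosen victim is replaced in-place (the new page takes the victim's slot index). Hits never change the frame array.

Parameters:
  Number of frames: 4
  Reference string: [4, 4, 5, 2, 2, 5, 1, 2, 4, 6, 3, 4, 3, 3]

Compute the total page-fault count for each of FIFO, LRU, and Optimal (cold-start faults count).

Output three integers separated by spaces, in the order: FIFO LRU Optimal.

Answer: 7 6 6

Derivation:
--- FIFO ---
  step 0: ref 4 -> FAULT, frames=[4,-,-,-] (faults so far: 1)
  step 1: ref 4 -> HIT, frames=[4,-,-,-] (faults so far: 1)
  step 2: ref 5 -> FAULT, frames=[4,5,-,-] (faults so far: 2)
  step 3: ref 2 -> FAULT, frames=[4,5,2,-] (faults so far: 3)
  step 4: ref 2 -> HIT, frames=[4,5,2,-] (faults so far: 3)
  step 5: ref 5 -> HIT, frames=[4,5,2,-] (faults so far: 3)
  step 6: ref 1 -> FAULT, frames=[4,5,2,1] (faults so far: 4)
  step 7: ref 2 -> HIT, frames=[4,5,2,1] (faults so far: 4)
  step 8: ref 4 -> HIT, frames=[4,5,2,1] (faults so far: 4)
  step 9: ref 6 -> FAULT, evict 4, frames=[6,5,2,1] (faults so far: 5)
  step 10: ref 3 -> FAULT, evict 5, frames=[6,3,2,1] (faults so far: 6)
  step 11: ref 4 -> FAULT, evict 2, frames=[6,3,4,1] (faults so far: 7)
  step 12: ref 3 -> HIT, frames=[6,3,4,1] (faults so far: 7)
  step 13: ref 3 -> HIT, frames=[6,3,4,1] (faults so far: 7)
  FIFO total faults: 7
--- LRU ---
  step 0: ref 4 -> FAULT, frames=[4,-,-,-] (faults so far: 1)
  step 1: ref 4 -> HIT, frames=[4,-,-,-] (faults so far: 1)
  step 2: ref 5 -> FAULT, frames=[4,5,-,-] (faults so far: 2)
  step 3: ref 2 -> FAULT, frames=[4,5,2,-] (faults so far: 3)
  step 4: ref 2 -> HIT, frames=[4,5,2,-] (faults so far: 3)
  step 5: ref 5 -> HIT, frames=[4,5,2,-] (faults so far: 3)
  step 6: ref 1 -> FAULT, frames=[4,5,2,1] (faults so far: 4)
  step 7: ref 2 -> HIT, frames=[4,5,2,1] (faults so far: 4)
  step 8: ref 4 -> HIT, frames=[4,5,2,1] (faults so far: 4)
  step 9: ref 6 -> FAULT, evict 5, frames=[4,6,2,1] (faults so far: 5)
  step 10: ref 3 -> FAULT, evict 1, frames=[4,6,2,3] (faults so far: 6)
  step 11: ref 4 -> HIT, frames=[4,6,2,3] (faults so far: 6)
  step 12: ref 3 -> HIT, frames=[4,6,2,3] (faults so far: 6)
  step 13: ref 3 -> HIT, frames=[4,6,2,3] (faults so far: 6)
  LRU total faults: 6
--- Optimal ---
  step 0: ref 4 -> FAULT, frames=[4,-,-,-] (faults so far: 1)
  step 1: ref 4 -> HIT, frames=[4,-,-,-] (faults so far: 1)
  step 2: ref 5 -> FAULT, frames=[4,5,-,-] (faults so far: 2)
  step 3: ref 2 -> FAULT, frames=[4,5,2,-] (faults so far: 3)
  step 4: ref 2 -> HIT, frames=[4,5,2,-] (faults so far: 3)
  step 5: ref 5 -> HIT, frames=[4,5,2,-] (faults so far: 3)
  step 6: ref 1 -> FAULT, frames=[4,5,2,1] (faults so far: 4)
  step 7: ref 2 -> HIT, frames=[4,5,2,1] (faults so far: 4)
  step 8: ref 4 -> HIT, frames=[4,5,2,1] (faults so far: 4)
  step 9: ref 6 -> FAULT, evict 1, frames=[4,5,2,6] (faults so far: 5)
  step 10: ref 3 -> FAULT, evict 2, frames=[4,5,3,6] (faults so far: 6)
  step 11: ref 4 -> HIT, frames=[4,5,3,6] (faults so far: 6)
  step 12: ref 3 -> HIT, frames=[4,5,3,6] (faults so far: 6)
  step 13: ref 3 -> HIT, frames=[4,5,3,6] (faults so far: 6)
  Optimal total faults: 6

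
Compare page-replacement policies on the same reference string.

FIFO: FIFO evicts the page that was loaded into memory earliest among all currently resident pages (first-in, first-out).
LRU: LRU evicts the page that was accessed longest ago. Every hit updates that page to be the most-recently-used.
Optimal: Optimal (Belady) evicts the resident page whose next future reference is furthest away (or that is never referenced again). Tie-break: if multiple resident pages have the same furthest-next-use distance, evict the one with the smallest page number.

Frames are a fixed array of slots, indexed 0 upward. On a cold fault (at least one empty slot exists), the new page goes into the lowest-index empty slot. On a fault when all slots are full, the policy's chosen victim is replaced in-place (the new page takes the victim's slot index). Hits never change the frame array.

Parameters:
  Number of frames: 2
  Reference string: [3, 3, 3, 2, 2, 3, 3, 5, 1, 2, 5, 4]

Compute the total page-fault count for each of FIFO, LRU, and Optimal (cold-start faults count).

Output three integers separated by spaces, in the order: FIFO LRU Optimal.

Answer: 7 7 6

Derivation:
--- FIFO ---
  step 0: ref 3 -> FAULT, frames=[3,-] (faults so far: 1)
  step 1: ref 3 -> HIT, frames=[3,-] (faults so far: 1)
  step 2: ref 3 -> HIT, frames=[3,-] (faults so far: 1)
  step 3: ref 2 -> FAULT, frames=[3,2] (faults so far: 2)
  step 4: ref 2 -> HIT, frames=[3,2] (faults so far: 2)
  step 5: ref 3 -> HIT, frames=[3,2] (faults so far: 2)
  step 6: ref 3 -> HIT, frames=[3,2] (faults so far: 2)
  step 7: ref 5 -> FAULT, evict 3, frames=[5,2] (faults so far: 3)
  step 8: ref 1 -> FAULT, evict 2, frames=[5,1] (faults so far: 4)
  step 9: ref 2 -> FAULT, evict 5, frames=[2,1] (faults so far: 5)
  step 10: ref 5 -> FAULT, evict 1, frames=[2,5] (faults so far: 6)
  step 11: ref 4 -> FAULT, evict 2, frames=[4,5] (faults so far: 7)
  FIFO total faults: 7
--- LRU ---
  step 0: ref 3 -> FAULT, frames=[3,-] (faults so far: 1)
  step 1: ref 3 -> HIT, frames=[3,-] (faults so far: 1)
  step 2: ref 3 -> HIT, frames=[3,-] (faults so far: 1)
  step 3: ref 2 -> FAULT, frames=[3,2] (faults so far: 2)
  step 4: ref 2 -> HIT, frames=[3,2] (faults so far: 2)
  step 5: ref 3 -> HIT, frames=[3,2] (faults so far: 2)
  step 6: ref 3 -> HIT, frames=[3,2] (faults so far: 2)
  step 7: ref 5 -> FAULT, evict 2, frames=[3,5] (faults so far: 3)
  step 8: ref 1 -> FAULT, evict 3, frames=[1,5] (faults so far: 4)
  step 9: ref 2 -> FAULT, evict 5, frames=[1,2] (faults so far: 5)
  step 10: ref 5 -> FAULT, evict 1, frames=[5,2] (faults so far: 6)
  step 11: ref 4 -> FAULT, evict 2, frames=[5,4] (faults so far: 7)
  LRU total faults: 7
--- Optimal ---
  step 0: ref 3 -> FAULT, frames=[3,-] (faults so far: 1)
  step 1: ref 3 -> HIT, frames=[3,-] (faults so far: 1)
  step 2: ref 3 -> HIT, frames=[3,-] (faults so far: 1)
  step 3: ref 2 -> FAULT, frames=[3,2] (faults so far: 2)
  step 4: ref 2 -> HIT, frames=[3,2] (faults so far: 2)
  step 5: ref 3 -> HIT, frames=[3,2] (faults so far: 2)
  step 6: ref 3 -> HIT, frames=[3,2] (faults so far: 2)
  step 7: ref 5 -> FAULT, evict 3, frames=[5,2] (faults so far: 3)
  step 8: ref 1 -> FAULT, evict 5, frames=[1,2] (faults so far: 4)
  step 9: ref 2 -> HIT, frames=[1,2] (faults so far: 4)
  step 10: ref 5 -> FAULT, evict 1, frames=[5,2] (faults so far: 5)
  step 11: ref 4 -> FAULT, evict 2, frames=[5,4] (faults so far: 6)
  Optimal total faults: 6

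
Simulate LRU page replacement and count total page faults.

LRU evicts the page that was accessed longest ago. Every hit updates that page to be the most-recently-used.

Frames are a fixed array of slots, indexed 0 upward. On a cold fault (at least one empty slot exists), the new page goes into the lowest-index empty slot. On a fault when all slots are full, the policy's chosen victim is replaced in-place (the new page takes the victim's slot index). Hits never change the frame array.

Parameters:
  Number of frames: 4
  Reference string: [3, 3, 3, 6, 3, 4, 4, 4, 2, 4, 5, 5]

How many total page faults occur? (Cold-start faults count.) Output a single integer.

Answer: 5

Derivation:
Step 0: ref 3 → FAULT, frames=[3,-,-,-]
Step 1: ref 3 → HIT, frames=[3,-,-,-]
Step 2: ref 3 → HIT, frames=[3,-,-,-]
Step 3: ref 6 → FAULT, frames=[3,6,-,-]
Step 4: ref 3 → HIT, frames=[3,6,-,-]
Step 5: ref 4 → FAULT, frames=[3,6,4,-]
Step 6: ref 4 → HIT, frames=[3,6,4,-]
Step 7: ref 4 → HIT, frames=[3,6,4,-]
Step 8: ref 2 → FAULT, frames=[3,6,4,2]
Step 9: ref 4 → HIT, frames=[3,6,4,2]
Step 10: ref 5 → FAULT (evict 6), frames=[3,5,4,2]
Step 11: ref 5 → HIT, frames=[3,5,4,2]
Total faults: 5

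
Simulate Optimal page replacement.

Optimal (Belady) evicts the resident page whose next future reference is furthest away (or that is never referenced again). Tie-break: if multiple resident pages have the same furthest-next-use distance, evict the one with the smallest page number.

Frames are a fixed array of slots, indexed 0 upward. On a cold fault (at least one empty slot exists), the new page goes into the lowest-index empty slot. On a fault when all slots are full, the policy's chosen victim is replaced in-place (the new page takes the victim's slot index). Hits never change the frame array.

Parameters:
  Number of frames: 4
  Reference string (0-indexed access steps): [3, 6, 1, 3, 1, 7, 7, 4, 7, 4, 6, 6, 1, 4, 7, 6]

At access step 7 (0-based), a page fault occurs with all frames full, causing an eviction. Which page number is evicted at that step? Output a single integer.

Step 0: ref 3 -> FAULT, frames=[3,-,-,-]
Step 1: ref 6 -> FAULT, frames=[3,6,-,-]
Step 2: ref 1 -> FAULT, frames=[3,6,1,-]
Step 3: ref 3 -> HIT, frames=[3,6,1,-]
Step 4: ref 1 -> HIT, frames=[3,6,1,-]
Step 5: ref 7 -> FAULT, frames=[3,6,1,7]
Step 6: ref 7 -> HIT, frames=[3,6,1,7]
Step 7: ref 4 -> FAULT, evict 3, frames=[4,6,1,7]
At step 7: evicted page 3

Answer: 3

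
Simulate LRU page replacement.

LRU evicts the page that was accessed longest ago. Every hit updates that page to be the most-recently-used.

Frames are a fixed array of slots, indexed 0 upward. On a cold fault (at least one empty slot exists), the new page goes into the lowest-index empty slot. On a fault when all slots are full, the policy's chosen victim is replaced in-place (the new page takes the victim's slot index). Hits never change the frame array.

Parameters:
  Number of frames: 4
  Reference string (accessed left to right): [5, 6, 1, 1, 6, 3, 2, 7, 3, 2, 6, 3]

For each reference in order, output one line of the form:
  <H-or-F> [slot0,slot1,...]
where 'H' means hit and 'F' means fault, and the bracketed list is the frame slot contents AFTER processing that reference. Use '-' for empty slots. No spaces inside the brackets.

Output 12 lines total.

F [5,-,-,-]
F [5,6,-,-]
F [5,6,1,-]
H [5,6,1,-]
H [5,6,1,-]
F [5,6,1,3]
F [2,6,1,3]
F [2,6,7,3]
H [2,6,7,3]
H [2,6,7,3]
H [2,6,7,3]
H [2,6,7,3]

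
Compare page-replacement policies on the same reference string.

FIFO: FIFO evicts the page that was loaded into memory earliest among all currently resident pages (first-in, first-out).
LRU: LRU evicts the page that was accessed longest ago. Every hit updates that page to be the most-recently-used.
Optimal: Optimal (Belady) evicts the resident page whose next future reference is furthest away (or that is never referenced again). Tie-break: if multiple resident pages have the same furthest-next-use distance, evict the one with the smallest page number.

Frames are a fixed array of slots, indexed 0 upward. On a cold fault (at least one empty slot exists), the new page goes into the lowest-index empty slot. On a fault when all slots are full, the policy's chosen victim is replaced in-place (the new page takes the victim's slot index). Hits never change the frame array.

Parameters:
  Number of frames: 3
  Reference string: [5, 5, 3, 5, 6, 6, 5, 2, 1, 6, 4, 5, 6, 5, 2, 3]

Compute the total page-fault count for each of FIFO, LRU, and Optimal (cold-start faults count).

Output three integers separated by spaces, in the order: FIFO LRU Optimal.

--- FIFO ---
  step 0: ref 5 -> FAULT, frames=[5,-,-] (faults so far: 1)
  step 1: ref 5 -> HIT, frames=[5,-,-] (faults so far: 1)
  step 2: ref 3 -> FAULT, frames=[5,3,-] (faults so far: 2)
  step 3: ref 5 -> HIT, frames=[5,3,-] (faults so far: 2)
  step 4: ref 6 -> FAULT, frames=[5,3,6] (faults so far: 3)
  step 5: ref 6 -> HIT, frames=[5,3,6] (faults so far: 3)
  step 6: ref 5 -> HIT, frames=[5,3,6] (faults so far: 3)
  step 7: ref 2 -> FAULT, evict 5, frames=[2,3,6] (faults so far: 4)
  step 8: ref 1 -> FAULT, evict 3, frames=[2,1,6] (faults so far: 5)
  step 9: ref 6 -> HIT, frames=[2,1,6] (faults so far: 5)
  step 10: ref 4 -> FAULT, evict 6, frames=[2,1,4] (faults so far: 6)
  step 11: ref 5 -> FAULT, evict 2, frames=[5,1,4] (faults so far: 7)
  step 12: ref 6 -> FAULT, evict 1, frames=[5,6,4] (faults so far: 8)
  step 13: ref 5 -> HIT, frames=[5,6,4] (faults so far: 8)
  step 14: ref 2 -> FAULT, evict 4, frames=[5,6,2] (faults so far: 9)
  step 15: ref 3 -> FAULT, evict 5, frames=[3,6,2] (faults so far: 10)
  FIFO total faults: 10
--- LRU ---
  step 0: ref 5 -> FAULT, frames=[5,-,-] (faults so far: 1)
  step 1: ref 5 -> HIT, frames=[5,-,-] (faults so far: 1)
  step 2: ref 3 -> FAULT, frames=[5,3,-] (faults so far: 2)
  step 3: ref 5 -> HIT, frames=[5,3,-] (faults so far: 2)
  step 4: ref 6 -> FAULT, frames=[5,3,6] (faults so far: 3)
  step 5: ref 6 -> HIT, frames=[5,3,6] (faults so far: 3)
  step 6: ref 5 -> HIT, frames=[5,3,6] (faults so far: 3)
  step 7: ref 2 -> FAULT, evict 3, frames=[5,2,6] (faults so far: 4)
  step 8: ref 1 -> FAULT, evict 6, frames=[5,2,1] (faults so far: 5)
  step 9: ref 6 -> FAULT, evict 5, frames=[6,2,1] (faults so far: 6)
  step 10: ref 4 -> FAULT, evict 2, frames=[6,4,1] (faults so far: 7)
  step 11: ref 5 -> FAULT, evict 1, frames=[6,4,5] (faults so far: 8)
  step 12: ref 6 -> HIT, frames=[6,4,5] (faults so far: 8)
  step 13: ref 5 -> HIT, frames=[6,4,5] (faults so far: 8)
  step 14: ref 2 -> FAULT, evict 4, frames=[6,2,5] (faults so far: 9)
  step 15: ref 3 -> FAULT, evict 6, frames=[3,2,5] (faults so far: 10)
  LRU total faults: 10
--- Optimal ---
  step 0: ref 5 -> FAULT, frames=[5,-,-] (faults so far: 1)
  step 1: ref 5 -> HIT, frames=[5,-,-] (faults so far: 1)
  step 2: ref 3 -> FAULT, frames=[5,3,-] (faults so far: 2)
  step 3: ref 5 -> HIT, frames=[5,3,-] (faults so far: 2)
  step 4: ref 6 -> FAULT, frames=[5,3,6] (faults so far: 3)
  step 5: ref 6 -> HIT, frames=[5,3,6] (faults so far: 3)
  step 6: ref 5 -> HIT, frames=[5,3,6] (faults so far: 3)
  step 7: ref 2 -> FAULT, evict 3, frames=[5,2,6] (faults so far: 4)
  step 8: ref 1 -> FAULT, evict 2, frames=[5,1,6] (faults so far: 5)
  step 9: ref 6 -> HIT, frames=[5,1,6] (faults so far: 5)
  step 10: ref 4 -> FAULT, evict 1, frames=[5,4,6] (faults so far: 6)
  step 11: ref 5 -> HIT, frames=[5,4,6] (faults so far: 6)
  step 12: ref 6 -> HIT, frames=[5,4,6] (faults so far: 6)
  step 13: ref 5 -> HIT, frames=[5,4,6] (faults so far: 6)
  step 14: ref 2 -> FAULT, evict 4, frames=[5,2,6] (faults so far: 7)
  step 15: ref 3 -> FAULT, evict 2, frames=[5,3,6] (faults so far: 8)
  Optimal total faults: 8

Answer: 10 10 8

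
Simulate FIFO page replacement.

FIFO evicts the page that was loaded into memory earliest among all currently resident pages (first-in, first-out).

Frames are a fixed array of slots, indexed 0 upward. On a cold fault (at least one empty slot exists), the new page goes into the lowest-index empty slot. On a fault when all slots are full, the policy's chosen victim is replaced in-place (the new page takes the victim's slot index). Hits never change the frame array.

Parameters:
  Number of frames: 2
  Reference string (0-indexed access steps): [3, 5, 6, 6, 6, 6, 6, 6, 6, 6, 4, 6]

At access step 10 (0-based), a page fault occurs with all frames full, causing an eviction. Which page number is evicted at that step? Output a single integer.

Step 0: ref 3 -> FAULT, frames=[3,-]
Step 1: ref 5 -> FAULT, frames=[3,5]
Step 2: ref 6 -> FAULT, evict 3, frames=[6,5]
Step 3: ref 6 -> HIT, frames=[6,5]
Step 4: ref 6 -> HIT, frames=[6,5]
Step 5: ref 6 -> HIT, frames=[6,5]
Step 6: ref 6 -> HIT, frames=[6,5]
Step 7: ref 6 -> HIT, frames=[6,5]
Step 8: ref 6 -> HIT, frames=[6,5]
Step 9: ref 6 -> HIT, frames=[6,5]
Step 10: ref 4 -> FAULT, evict 5, frames=[6,4]
At step 10: evicted page 5

Answer: 5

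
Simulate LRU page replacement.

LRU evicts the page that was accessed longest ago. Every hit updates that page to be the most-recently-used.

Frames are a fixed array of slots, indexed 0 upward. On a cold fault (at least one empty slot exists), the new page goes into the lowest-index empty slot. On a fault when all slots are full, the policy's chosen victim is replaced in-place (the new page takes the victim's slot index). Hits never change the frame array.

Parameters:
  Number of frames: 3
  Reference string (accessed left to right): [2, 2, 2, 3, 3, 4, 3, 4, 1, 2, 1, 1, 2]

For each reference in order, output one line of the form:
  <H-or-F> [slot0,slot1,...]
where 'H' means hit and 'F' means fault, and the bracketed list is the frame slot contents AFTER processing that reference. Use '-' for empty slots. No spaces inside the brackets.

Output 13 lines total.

F [2,-,-]
H [2,-,-]
H [2,-,-]
F [2,3,-]
H [2,3,-]
F [2,3,4]
H [2,3,4]
H [2,3,4]
F [1,3,4]
F [1,2,4]
H [1,2,4]
H [1,2,4]
H [1,2,4]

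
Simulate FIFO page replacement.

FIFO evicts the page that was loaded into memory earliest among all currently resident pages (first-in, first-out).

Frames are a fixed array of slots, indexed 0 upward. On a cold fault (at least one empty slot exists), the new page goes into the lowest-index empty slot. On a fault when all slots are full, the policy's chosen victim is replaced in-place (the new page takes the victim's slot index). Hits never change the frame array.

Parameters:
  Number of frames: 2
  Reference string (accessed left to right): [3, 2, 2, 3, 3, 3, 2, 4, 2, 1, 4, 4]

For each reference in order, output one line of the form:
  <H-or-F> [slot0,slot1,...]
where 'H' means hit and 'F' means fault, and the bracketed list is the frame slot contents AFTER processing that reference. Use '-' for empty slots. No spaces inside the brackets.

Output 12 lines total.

F [3,-]
F [3,2]
H [3,2]
H [3,2]
H [3,2]
H [3,2]
H [3,2]
F [4,2]
H [4,2]
F [4,1]
H [4,1]
H [4,1]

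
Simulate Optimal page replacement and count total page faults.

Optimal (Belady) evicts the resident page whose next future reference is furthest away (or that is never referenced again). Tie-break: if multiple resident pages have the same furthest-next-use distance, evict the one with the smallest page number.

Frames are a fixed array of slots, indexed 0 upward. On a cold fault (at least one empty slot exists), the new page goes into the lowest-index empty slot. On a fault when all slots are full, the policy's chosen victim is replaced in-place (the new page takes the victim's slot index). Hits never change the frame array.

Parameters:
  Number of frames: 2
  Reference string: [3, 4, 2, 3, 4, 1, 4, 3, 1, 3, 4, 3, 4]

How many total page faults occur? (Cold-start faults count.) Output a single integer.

Answer: 7

Derivation:
Step 0: ref 3 → FAULT, frames=[3,-]
Step 1: ref 4 → FAULT, frames=[3,4]
Step 2: ref 2 → FAULT (evict 4), frames=[3,2]
Step 3: ref 3 → HIT, frames=[3,2]
Step 4: ref 4 → FAULT (evict 2), frames=[3,4]
Step 5: ref 1 → FAULT (evict 3), frames=[1,4]
Step 6: ref 4 → HIT, frames=[1,4]
Step 7: ref 3 → FAULT (evict 4), frames=[1,3]
Step 8: ref 1 → HIT, frames=[1,3]
Step 9: ref 3 → HIT, frames=[1,3]
Step 10: ref 4 → FAULT (evict 1), frames=[4,3]
Step 11: ref 3 → HIT, frames=[4,3]
Step 12: ref 4 → HIT, frames=[4,3]
Total faults: 7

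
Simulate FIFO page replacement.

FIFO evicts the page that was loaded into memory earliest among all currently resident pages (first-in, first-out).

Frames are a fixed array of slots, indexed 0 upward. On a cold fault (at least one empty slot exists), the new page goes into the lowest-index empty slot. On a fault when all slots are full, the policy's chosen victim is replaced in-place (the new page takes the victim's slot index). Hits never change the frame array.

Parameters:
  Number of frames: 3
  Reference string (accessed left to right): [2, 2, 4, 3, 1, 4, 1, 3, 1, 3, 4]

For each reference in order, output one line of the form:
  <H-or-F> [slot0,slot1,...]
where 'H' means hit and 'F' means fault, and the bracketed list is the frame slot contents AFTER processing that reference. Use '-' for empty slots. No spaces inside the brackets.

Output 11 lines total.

F [2,-,-]
H [2,-,-]
F [2,4,-]
F [2,4,3]
F [1,4,3]
H [1,4,3]
H [1,4,3]
H [1,4,3]
H [1,4,3]
H [1,4,3]
H [1,4,3]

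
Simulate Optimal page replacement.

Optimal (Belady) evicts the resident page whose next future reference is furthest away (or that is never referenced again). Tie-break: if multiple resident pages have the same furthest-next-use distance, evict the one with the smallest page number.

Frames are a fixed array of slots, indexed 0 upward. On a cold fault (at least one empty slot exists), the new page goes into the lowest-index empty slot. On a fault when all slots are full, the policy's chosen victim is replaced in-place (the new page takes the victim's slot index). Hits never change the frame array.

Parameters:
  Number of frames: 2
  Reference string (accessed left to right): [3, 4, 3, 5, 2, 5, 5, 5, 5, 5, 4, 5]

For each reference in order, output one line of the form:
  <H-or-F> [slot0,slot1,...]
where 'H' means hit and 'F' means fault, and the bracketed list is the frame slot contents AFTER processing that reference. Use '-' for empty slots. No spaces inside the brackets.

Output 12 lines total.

F [3,-]
F [3,4]
H [3,4]
F [5,4]
F [5,2]
H [5,2]
H [5,2]
H [5,2]
H [5,2]
H [5,2]
F [5,4]
H [5,4]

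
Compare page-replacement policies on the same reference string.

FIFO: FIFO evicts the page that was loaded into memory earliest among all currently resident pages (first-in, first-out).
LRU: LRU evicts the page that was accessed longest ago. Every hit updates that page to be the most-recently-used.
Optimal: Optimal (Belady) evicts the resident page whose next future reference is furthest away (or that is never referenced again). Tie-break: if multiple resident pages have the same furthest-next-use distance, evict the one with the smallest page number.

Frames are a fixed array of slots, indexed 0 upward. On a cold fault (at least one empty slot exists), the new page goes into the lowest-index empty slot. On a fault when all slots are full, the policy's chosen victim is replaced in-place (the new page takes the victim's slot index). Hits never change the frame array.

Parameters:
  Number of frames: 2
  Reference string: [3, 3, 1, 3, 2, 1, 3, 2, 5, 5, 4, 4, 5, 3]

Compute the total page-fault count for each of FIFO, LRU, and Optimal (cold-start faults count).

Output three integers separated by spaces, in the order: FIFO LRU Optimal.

Answer: 7 9 7

Derivation:
--- FIFO ---
  step 0: ref 3 -> FAULT, frames=[3,-] (faults so far: 1)
  step 1: ref 3 -> HIT, frames=[3,-] (faults so far: 1)
  step 2: ref 1 -> FAULT, frames=[3,1] (faults so far: 2)
  step 3: ref 3 -> HIT, frames=[3,1] (faults so far: 2)
  step 4: ref 2 -> FAULT, evict 3, frames=[2,1] (faults so far: 3)
  step 5: ref 1 -> HIT, frames=[2,1] (faults so far: 3)
  step 6: ref 3 -> FAULT, evict 1, frames=[2,3] (faults so far: 4)
  step 7: ref 2 -> HIT, frames=[2,3] (faults so far: 4)
  step 8: ref 5 -> FAULT, evict 2, frames=[5,3] (faults so far: 5)
  step 9: ref 5 -> HIT, frames=[5,3] (faults so far: 5)
  step 10: ref 4 -> FAULT, evict 3, frames=[5,4] (faults so far: 6)
  step 11: ref 4 -> HIT, frames=[5,4] (faults so far: 6)
  step 12: ref 5 -> HIT, frames=[5,4] (faults so far: 6)
  step 13: ref 3 -> FAULT, evict 5, frames=[3,4] (faults so far: 7)
  FIFO total faults: 7
--- LRU ---
  step 0: ref 3 -> FAULT, frames=[3,-] (faults so far: 1)
  step 1: ref 3 -> HIT, frames=[3,-] (faults so far: 1)
  step 2: ref 1 -> FAULT, frames=[3,1] (faults so far: 2)
  step 3: ref 3 -> HIT, frames=[3,1] (faults so far: 2)
  step 4: ref 2 -> FAULT, evict 1, frames=[3,2] (faults so far: 3)
  step 5: ref 1 -> FAULT, evict 3, frames=[1,2] (faults so far: 4)
  step 6: ref 3 -> FAULT, evict 2, frames=[1,3] (faults so far: 5)
  step 7: ref 2 -> FAULT, evict 1, frames=[2,3] (faults so far: 6)
  step 8: ref 5 -> FAULT, evict 3, frames=[2,5] (faults so far: 7)
  step 9: ref 5 -> HIT, frames=[2,5] (faults so far: 7)
  step 10: ref 4 -> FAULT, evict 2, frames=[4,5] (faults so far: 8)
  step 11: ref 4 -> HIT, frames=[4,5] (faults so far: 8)
  step 12: ref 5 -> HIT, frames=[4,5] (faults so far: 8)
  step 13: ref 3 -> FAULT, evict 4, frames=[3,5] (faults so far: 9)
  LRU total faults: 9
--- Optimal ---
  step 0: ref 3 -> FAULT, frames=[3,-] (faults so far: 1)
  step 1: ref 3 -> HIT, frames=[3,-] (faults so far: 1)
  step 2: ref 1 -> FAULT, frames=[3,1] (faults so far: 2)
  step 3: ref 3 -> HIT, frames=[3,1] (faults so far: 2)
  step 4: ref 2 -> FAULT, evict 3, frames=[2,1] (faults so far: 3)
  step 5: ref 1 -> HIT, frames=[2,1] (faults so far: 3)
  step 6: ref 3 -> FAULT, evict 1, frames=[2,3] (faults so far: 4)
  step 7: ref 2 -> HIT, frames=[2,3] (faults so far: 4)
  step 8: ref 5 -> FAULT, evict 2, frames=[5,3] (faults so far: 5)
  step 9: ref 5 -> HIT, frames=[5,3] (faults so far: 5)
  step 10: ref 4 -> FAULT, evict 3, frames=[5,4] (faults so far: 6)
  step 11: ref 4 -> HIT, frames=[5,4] (faults so far: 6)
  step 12: ref 5 -> HIT, frames=[5,4] (faults so far: 6)
  step 13: ref 3 -> FAULT, evict 4, frames=[5,3] (faults so far: 7)
  Optimal total faults: 7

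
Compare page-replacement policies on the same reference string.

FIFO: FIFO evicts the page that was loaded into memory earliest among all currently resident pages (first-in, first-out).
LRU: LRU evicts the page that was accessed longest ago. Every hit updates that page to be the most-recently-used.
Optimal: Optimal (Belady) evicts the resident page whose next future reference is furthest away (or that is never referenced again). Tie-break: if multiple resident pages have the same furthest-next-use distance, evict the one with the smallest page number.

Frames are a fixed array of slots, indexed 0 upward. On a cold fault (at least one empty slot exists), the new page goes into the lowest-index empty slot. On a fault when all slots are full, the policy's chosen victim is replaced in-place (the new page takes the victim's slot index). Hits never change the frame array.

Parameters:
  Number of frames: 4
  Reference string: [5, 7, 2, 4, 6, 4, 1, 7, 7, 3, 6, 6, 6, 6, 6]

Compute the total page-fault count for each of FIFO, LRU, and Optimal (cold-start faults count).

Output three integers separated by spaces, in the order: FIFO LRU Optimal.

Answer: 8 9 7

Derivation:
--- FIFO ---
  step 0: ref 5 -> FAULT, frames=[5,-,-,-] (faults so far: 1)
  step 1: ref 7 -> FAULT, frames=[5,7,-,-] (faults so far: 2)
  step 2: ref 2 -> FAULT, frames=[5,7,2,-] (faults so far: 3)
  step 3: ref 4 -> FAULT, frames=[5,7,2,4] (faults so far: 4)
  step 4: ref 6 -> FAULT, evict 5, frames=[6,7,2,4] (faults so far: 5)
  step 5: ref 4 -> HIT, frames=[6,7,2,4] (faults so far: 5)
  step 6: ref 1 -> FAULT, evict 7, frames=[6,1,2,4] (faults so far: 6)
  step 7: ref 7 -> FAULT, evict 2, frames=[6,1,7,4] (faults so far: 7)
  step 8: ref 7 -> HIT, frames=[6,1,7,4] (faults so far: 7)
  step 9: ref 3 -> FAULT, evict 4, frames=[6,1,7,3] (faults so far: 8)
  step 10: ref 6 -> HIT, frames=[6,1,7,3] (faults so far: 8)
  step 11: ref 6 -> HIT, frames=[6,1,7,3] (faults so far: 8)
  step 12: ref 6 -> HIT, frames=[6,1,7,3] (faults so far: 8)
  step 13: ref 6 -> HIT, frames=[6,1,7,3] (faults so far: 8)
  step 14: ref 6 -> HIT, frames=[6,1,7,3] (faults so far: 8)
  FIFO total faults: 8
--- LRU ---
  step 0: ref 5 -> FAULT, frames=[5,-,-,-] (faults so far: 1)
  step 1: ref 7 -> FAULT, frames=[5,7,-,-] (faults so far: 2)
  step 2: ref 2 -> FAULT, frames=[5,7,2,-] (faults so far: 3)
  step 3: ref 4 -> FAULT, frames=[5,7,2,4] (faults so far: 4)
  step 4: ref 6 -> FAULT, evict 5, frames=[6,7,2,4] (faults so far: 5)
  step 5: ref 4 -> HIT, frames=[6,7,2,4] (faults so far: 5)
  step 6: ref 1 -> FAULT, evict 7, frames=[6,1,2,4] (faults so far: 6)
  step 7: ref 7 -> FAULT, evict 2, frames=[6,1,7,4] (faults so far: 7)
  step 8: ref 7 -> HIT, frames=[6,1,7,4] (faults so far: 7)
  step 9: ref 3 -> FAULT, evict 6, frames=[3,1,7,4] (faults so far: 8)
  step 10: ref 6 -> FAULT, evict 4, frames=[3,1,7,6] (faults so far: 9)
  step 11: ref 6 -> HIT, frames=[3,1,7,6] (faults so far: 9)
  step 12: ref 6 -> HIT, frames=[3,1,7,6] (faults so far: 9)
  step 13: ref 6 -> HIT, frames=[3,1,7,6] (faults so far: 9)
  step 14: ref 6 -> HIT, frames=[3,1,7,6] (faults so far: 9)
  LRU total faults: 9
--- Optimal ---
  step 0: ref 5 -> FAULT, frames=[5,-,-,-] (faults so far: 1)
  step 1: ref 7 -> FAULT, frames=[5,7,-,-] (faults so far: 2)
  step 2: ref 2 -> FAULT, frames=[5,7,2,-] (faults so far: 3)
  step 3: ref 4 -> FAULT, frames=[5,7,2,4] (faults so far: 4)
  step 4: ref 6 -> FAULT, evict 2, frames=[5,7,6,4] (faults so far: 5)
  step 5: ref 4 -> HIT, frames=[5,7,6,4] (faults so far: 5)
  step 6: ref 1 -> FAULT, evict 4, frames=[5,7,6,1] (faults so far: 6)
  step 7: ref 7 -> HIT, frames=[5,7,6,1] (faults so far: 6)
  step 8: ref 7 -> HIT, frames=[5,7,6,1] (faults so far: 6)
  step 9: ref 3 -> FAULT, evict 1, frames=[5,7,6,3] (faults so far: 7)
  step 10: ref 6 -> HIT, frames=[5,7,6,3] (faults so far: 7)
  step 11: ref 6 -> HIT, frames=[5,7,6,3] (faults so far: 7)
  step 12: ref 6 -> HIT, frames=[5,7,6,3] (faults so far: 7)
  step 13: ref 6 -> HIT, frames=[5,7,6,3] (faults so far: 7)
  step 14: ref 6 -> HIT, frames=[5,7,6,3] (faults so far: 7)
  Optimal total faults: 7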